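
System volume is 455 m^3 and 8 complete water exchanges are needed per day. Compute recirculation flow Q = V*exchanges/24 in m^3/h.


Daily recirculation volume = 455 m^3 * 8 = 3640 m^3/day
Flow rate Q = daily volume / 24 h = 3640 / 24 = 151.667 m^3/h

151.667 m^3/h


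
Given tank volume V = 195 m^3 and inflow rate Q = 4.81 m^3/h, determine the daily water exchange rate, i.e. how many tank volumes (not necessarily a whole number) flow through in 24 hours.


Daily flow volume = 4.81 m^3/h * 24 h = 115.44 m^3/day
Exchanges = daily flow / tank volume = 115.44 / 195 = 0.592 exchanges/day

0.592 exchanges/day


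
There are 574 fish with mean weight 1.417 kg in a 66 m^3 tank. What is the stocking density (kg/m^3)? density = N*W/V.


Total biomass = 574 fish * 1.417 kg = 813.358 kg
Density = total biomass / volume = 813.358 / 66 = 12.3236 kg/m^3

12.3236 kg/m^3


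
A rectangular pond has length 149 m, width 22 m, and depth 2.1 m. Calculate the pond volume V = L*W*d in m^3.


Base area = L * W = 149 * 22 = 3278 m^2
Volume = area * depth = 3278 * 2.1 = 6883.8 m^3

6883.8 m^3


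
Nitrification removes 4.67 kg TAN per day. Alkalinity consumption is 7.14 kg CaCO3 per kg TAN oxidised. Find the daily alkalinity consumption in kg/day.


Alkalinity factor: 7.14 kg CaCO3 consumed per kg TAN nitrified
alk = 4.67 kg TAN * 7.14 = 33.3438 kg CaCO3/day

33.3438 kg CaCO3/day


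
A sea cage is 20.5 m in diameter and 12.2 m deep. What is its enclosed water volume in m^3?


r = d/2 = 20.5/2 = 10.25 m
Base area = pi*r^2 = pi*10.25^2 = 330.06358 m^2
Volume = 330.06358 * 12.2 = 4026.78 m^3

4026.78 m^3


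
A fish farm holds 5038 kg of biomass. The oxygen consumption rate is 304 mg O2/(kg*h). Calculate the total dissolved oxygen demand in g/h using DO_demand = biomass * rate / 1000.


Total O2 consumption (mg/h) = 5038 kg * 304 mg/(kg*h) = 1531552 mg/h
Convert to g/h: 1531552 / 1000 = 1531.552 g/h

1531.552 g/h


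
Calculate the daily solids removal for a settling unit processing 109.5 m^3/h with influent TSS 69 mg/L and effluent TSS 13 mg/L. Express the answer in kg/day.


Concentration drop: TSS_in - TSS_out = 69 - 13 = 56 mg/L
Hourly solids removed = Q * dTSS = 109.5 m^3/h * 56 mg/L = 6132 g/h  (m^3/h * mg/L = g/h)
Daily solids removed = 6132 * 24 = 147168 g/day
Convert g to kg: 147168 / 1000 = 147.168 kg/day

147.168 kg/day


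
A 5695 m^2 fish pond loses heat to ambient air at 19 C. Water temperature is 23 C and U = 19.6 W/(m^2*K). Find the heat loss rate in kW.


Temperature difference dT = 23 - 19 = 4 K
Heat loss (W) = U * A * dT = 19.6 * 5695 * 4 = 446488 W
Convert to kW: 446488 / 1000 = 446.488 kW

446.488 kW


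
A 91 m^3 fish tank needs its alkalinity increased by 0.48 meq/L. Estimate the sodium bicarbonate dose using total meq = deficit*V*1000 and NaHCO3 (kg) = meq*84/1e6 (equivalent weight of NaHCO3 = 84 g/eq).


Tank volume in L = 91 m^3 * 1000 = 91000 L
Total meq required = 0.48 meq/L * 91000 L = 43680 meq
NaHCO3 mass = 43680 meq * 84 mg/meq / 1e6 = 3.66912 kg

3.66912 kg


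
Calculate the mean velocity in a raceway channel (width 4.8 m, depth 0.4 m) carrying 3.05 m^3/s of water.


Cross-sectional area = W * d = 4.8 * 0.4 = 1.92 m^2
Velocity = Q / A = 3.05 / 1.92 = 1.58854 m/s

1.58854 m/s


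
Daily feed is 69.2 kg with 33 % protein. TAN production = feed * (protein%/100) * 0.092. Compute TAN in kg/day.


Protein in feed = 69.2 * 33/100 = 22.836 kg/day
TAN = protein * 0.092 = 22.836 * 0.092 = 2.100912 kg/day

2.100912 kg/day


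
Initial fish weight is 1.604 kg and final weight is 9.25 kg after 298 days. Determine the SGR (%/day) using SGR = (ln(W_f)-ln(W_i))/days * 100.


ln(W_f) = ln(9.25) = 2.2246236
ln(W_i) = ln(1.604) = 0.47250051
ln(W_f) - ln(W_i) = 2.2246236 - 0.47250051 = 1.7521231
SGR = 1.7521231 / 298 * 100 = 0.587961 %/day

0.587961 %/day


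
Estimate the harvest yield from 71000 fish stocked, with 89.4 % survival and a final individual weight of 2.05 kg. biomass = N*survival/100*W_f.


Survivors = 71000 * 89.4/100 = 63474 fish
Harvest biomass = survivors * W_f = 63474 * 2.05 = 130121.7 kg

130121.7 kg


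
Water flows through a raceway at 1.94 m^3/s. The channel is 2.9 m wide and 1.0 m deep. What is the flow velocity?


Cross-sectional area = W * d = 2.9 * 1.0 = 2.9 m^2
Velocity = Q / A = 1.94 / 2.9 = 0.668966 m/s

0.668966 m/s


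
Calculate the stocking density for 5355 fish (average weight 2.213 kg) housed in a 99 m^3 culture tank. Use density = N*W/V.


Total biomass = 5355 fish * 2.213 kg = 11850.615 kg
Density = total biomass / volume = 11850.615 / 99 = 119.703 kg/m^3

119.703 kg/m^3


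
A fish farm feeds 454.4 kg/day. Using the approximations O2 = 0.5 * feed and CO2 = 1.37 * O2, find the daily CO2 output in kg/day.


O2 = 454.4 * 0.5 = 227.2
CO2 = 227.2 * 1.37 = 311.264

311.264 kg/day


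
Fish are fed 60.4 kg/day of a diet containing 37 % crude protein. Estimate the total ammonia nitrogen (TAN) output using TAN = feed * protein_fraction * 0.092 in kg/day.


Protein in feed = 60.4 * 37/100 = 22.348 kg/day
TAN = protein * 0.092 = 22.348 * 0.092 = 2.056016 kg/day

2.056016 kg/day


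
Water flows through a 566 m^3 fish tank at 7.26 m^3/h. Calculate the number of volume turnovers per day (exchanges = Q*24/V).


Daily flow volume = 7.26 m^3/h * 24 h = 174.24 m^3/day
Exchanges = daily flow / tank volume = 174.24 / 566 = 0.307845 exchanges/day

0.307845 exchanges/day


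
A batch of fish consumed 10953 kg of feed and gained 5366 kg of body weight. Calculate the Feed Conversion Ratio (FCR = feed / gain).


FCR = feed consumed / weight gained
FCR = 10953 kg / 5366 kg = 2.04119

2.04119


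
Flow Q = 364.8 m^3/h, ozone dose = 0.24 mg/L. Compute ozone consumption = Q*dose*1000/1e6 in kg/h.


O3 demand (mg/h) = Q * dose * 1000 = 364.8 * 0.24 * 1000 = 87552 mg/h
Convert mg to kg: 87552 / 1e6 = 0.087552 kg/h

0.087552 kg/h


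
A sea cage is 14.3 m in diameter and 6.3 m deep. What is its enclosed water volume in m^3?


r = d/2 = 14.3/2 = 7.15 m
Base area = pi*r^2 = pi*7.15^2 = 160.60607 m^2
Volume = 160.60607 * 6.3 = 1011.82 m^3

1011.82 m^3


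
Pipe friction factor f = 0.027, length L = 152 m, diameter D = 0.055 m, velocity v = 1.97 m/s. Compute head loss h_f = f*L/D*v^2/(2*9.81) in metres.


v^2 = 1.97^2 = 3.8809 m^2/s^2
L/D = 152/0.055 = 2763.6364
h_f = f*(L/D)*v^2/(2g) = 0.027 * 2763.6364 * 3.8809 / 19.62 = 14.7597 m

14.7597 m


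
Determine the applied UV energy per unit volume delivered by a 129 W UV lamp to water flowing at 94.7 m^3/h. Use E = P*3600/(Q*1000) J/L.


Energy delivered per hour = 129 W * 3600 s = 464400 J/h
Volume treated per hour = 94.7 m^3/h * 1000 = 94700 L/h
dose = 464400 / 94700 = 4.90391 J/L

4.90391 J/L


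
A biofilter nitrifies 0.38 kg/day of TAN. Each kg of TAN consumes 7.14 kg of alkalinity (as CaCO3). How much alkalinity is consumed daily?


Alkalinity factor: 7.14 kg CaCO3 consumed per kg TAN nitrified
alk = 0.38 kg TAN * 7.14 = 2.7132 kg CaCO3/day

2.7132 kg CaCO3/day


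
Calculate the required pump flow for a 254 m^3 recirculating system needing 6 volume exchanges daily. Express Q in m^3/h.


Daily recirculation volume = 254 m^3 * 6 = 1524 m^3/day
Flow rate Q = daily volume / 24 h = 1524 / 24 = 63.5 m^3/h

63.5 m^3/h


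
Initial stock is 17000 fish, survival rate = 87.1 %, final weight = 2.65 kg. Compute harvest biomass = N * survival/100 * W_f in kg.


Survivors = 17000 * 87.1/100 = 14807 fish
Harvest biomass = survivors * W_f = 14807 * 2.65 = 39238.55 kg

39238.55 kg


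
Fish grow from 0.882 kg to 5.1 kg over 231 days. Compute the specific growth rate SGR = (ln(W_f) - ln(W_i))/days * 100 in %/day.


ln(W_f) = ln(5.1) = 1.6292405
ln(W_i) = ln(0.882) = -0.12556322
ln(W_f) - ln(W_i) = 1.6292405 - -0.12556322 = 1.7548037
SGR = 1.7548037 / 231 * 100 = 0.759655 %/day

0.759655 %/day


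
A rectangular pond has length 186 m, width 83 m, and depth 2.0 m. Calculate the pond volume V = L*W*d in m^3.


Base area = L * W = 186 * 83 = 15438 m^2
Volume = area * depth = 15438 * 2.0 = 30876 m^3

30876 m^3


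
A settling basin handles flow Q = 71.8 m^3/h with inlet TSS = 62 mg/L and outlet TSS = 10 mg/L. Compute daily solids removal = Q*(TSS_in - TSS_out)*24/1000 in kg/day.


Concentration drop: TSS_in - TSS_out = 62 - 10 = 52 mg/L
Hourly solids removed = Q * dTSS = 71.8 m^3/h * 52 mg/L = 3733.6 g/h  (m^3/h * mg/L = g/h)
Daily solids removed = 3733.6 * 24 = 89606.4 g/day
Convert g to kg: 89606.4 / 1000 = 89.6064 kg/day

89.6064 kg/day


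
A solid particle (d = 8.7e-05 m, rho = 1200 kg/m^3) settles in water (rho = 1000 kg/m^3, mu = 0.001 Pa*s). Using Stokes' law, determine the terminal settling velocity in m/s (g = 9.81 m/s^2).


Density difference: rho_p - rho_f = 1200 - 1000 = 200 kg/m^3
d^2 = (8.7e-05)^2 = 7.569e-09 m^2
Numerator = (rho_p - rho_f) * g * d^2 = 200 * 9.81 * 7.569e-09 = 1.4850378e-05
Denominator = 18 * mu = 18 * 0.001 = 0.018
v_s = 1.4850378e-05 / 0.018 = 8.25021e-04 m/s
Check: Re = rho_f * v_s * d / mu = 1000 * 8.25021e-04 * 8.7e-05 / 0.001 = 0.0718 < 1, so Stokes' law applies.

8.25021e-04 m/s


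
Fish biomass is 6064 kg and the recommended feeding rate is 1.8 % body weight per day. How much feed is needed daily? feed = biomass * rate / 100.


Feeding rate fraction = 1.8% / 100 = 0.018
Daily feed = 6064 kg * 0.018 = 109.152 kg/day

109.152 kg/day


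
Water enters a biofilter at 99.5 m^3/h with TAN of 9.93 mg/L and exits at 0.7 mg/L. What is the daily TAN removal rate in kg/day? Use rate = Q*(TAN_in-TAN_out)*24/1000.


Concentration drop: TAN_in - TAN_out = 9.93 - 0.7 = 9.23 mg/L
Hourly TAN removed = Q * dTAN = 99.5 m^3/h * 9.23 mg/L = 918.385 g/h  (m^3/h * mg/L = g/h)
Daily TAN removed = 918.385 * 24 = 22041.24 g/day
Convert to kg/day: 22041.24 / 1000 = 22.04124 kg/day

22.04124 kg/day


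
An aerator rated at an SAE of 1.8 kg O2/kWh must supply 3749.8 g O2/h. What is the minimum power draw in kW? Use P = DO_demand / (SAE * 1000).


SAE in g O2/kWh = 1.8 * 1000 = 1800 g/kWh
P = DO_demand / SAE_g = 3749.8 / 1800 = 2.08322 kW

2.08322 kW


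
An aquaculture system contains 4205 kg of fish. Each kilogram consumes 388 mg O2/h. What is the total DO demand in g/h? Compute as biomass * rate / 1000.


Total O2 consumption (mg/h) = 4205 kg * 388 mg/(kg*h) = 1631540 mg/h
Convert to g/h: 1631540 / 1000 = 1631.54 g/h

1631.54 g/h


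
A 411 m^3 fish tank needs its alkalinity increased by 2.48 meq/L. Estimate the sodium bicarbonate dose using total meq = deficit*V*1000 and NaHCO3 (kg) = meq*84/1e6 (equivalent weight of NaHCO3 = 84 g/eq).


Tank volume in L = 411 m^3 * 1000 = 411000 L
Total meq required = 2.48 meq/L * 411000 L = 1019280 meq
NaHCO3 mass = 1019280 meq * 84 mg/meq / 1e6 = 85.6195 kg

85.6195 kg


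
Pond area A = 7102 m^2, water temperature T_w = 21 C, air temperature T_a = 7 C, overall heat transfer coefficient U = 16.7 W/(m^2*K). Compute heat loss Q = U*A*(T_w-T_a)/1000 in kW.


Temperature difference dT = 21 - 7 = 14 K
Heat loss (W) = U * A * dT = 16.7 * 7102 * 14 = 1660447.6 W
Convert to kW: 1660447.6 / 1000 = 1660.4476 kW

1660.4476 kW


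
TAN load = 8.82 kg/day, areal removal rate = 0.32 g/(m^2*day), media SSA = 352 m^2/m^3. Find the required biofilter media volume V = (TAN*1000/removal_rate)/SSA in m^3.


A = 8.82*1000 / 0.32 = 27562.5 m^2
V = 27562.5 / 352 = 78.3026

78.3026 m^3


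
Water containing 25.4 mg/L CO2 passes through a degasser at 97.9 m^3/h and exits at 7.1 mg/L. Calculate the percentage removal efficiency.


CO2_out / CO2_in = 7.1 / 25.4 = 0.27952756
Fraction remaining = 0.27952756
efficiency = (1 - 0.27952756) * 100 = 72.0472 %

72.0472 %


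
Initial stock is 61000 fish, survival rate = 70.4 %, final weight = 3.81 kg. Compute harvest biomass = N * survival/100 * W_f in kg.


Survivors = 61000 * 70.4/100 = 42944 fish
Harvest biomass = survivors * W_f = 42944 * 3.81 = 163616.64 kg

163616.64 kg


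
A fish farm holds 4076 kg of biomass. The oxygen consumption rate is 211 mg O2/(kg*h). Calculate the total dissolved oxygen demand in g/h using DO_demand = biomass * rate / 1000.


Total O2 consumption (mg/h) = 4076 kg * 211 mg/(kg*h) = 860036 mg/h
Convert to g/h: 860036 / 1000 = 860.036 g/h

860.036 g/h


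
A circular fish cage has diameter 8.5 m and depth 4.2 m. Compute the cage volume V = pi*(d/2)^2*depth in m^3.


r = d/2 = 8.5/2 = 4.25 m
Base area = pi*r^2 = pi*4.25^2 = 56.745017 m^2
Volume = 56.745017 * 4.2 = 238.329 m^3

238.329 m^3


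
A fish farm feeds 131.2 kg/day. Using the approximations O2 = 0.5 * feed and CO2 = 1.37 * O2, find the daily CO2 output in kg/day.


O2 = 131.2 * 0.5 = 65.6
CO2 = 65.6 * 1.37 = 89.872

89.872 kg/day


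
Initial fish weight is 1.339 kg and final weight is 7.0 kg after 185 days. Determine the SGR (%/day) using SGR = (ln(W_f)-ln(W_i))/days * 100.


ln(W_f) = ln(7.0) = 1.9459101
ln(W_i) = ln(1.339) = 0.29192307
ln(W_f) - ln(W_i) = 1.9459101 - 0.29192307 = 1.653987
SGR = 1.653987 / 185 * 100 = 0.894047 %/day

0.894047 %/day


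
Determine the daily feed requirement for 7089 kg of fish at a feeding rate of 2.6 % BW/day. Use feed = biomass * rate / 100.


Feeding rate fraction = 2.6% / 100 = 0.026
Daily feed = 7089 kg * 0.026 = 184.314 kg/day

184.314 kg/day


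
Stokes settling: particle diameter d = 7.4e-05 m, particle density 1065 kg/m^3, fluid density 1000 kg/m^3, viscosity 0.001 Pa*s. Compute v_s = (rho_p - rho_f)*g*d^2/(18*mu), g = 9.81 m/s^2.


Density difference: rho_p - rho_f = 1065 - 1000 = 65 kg/m^3
d^2 = (7.4e-05)^2 = 5.476e-09 m^2
Numerator = (rho_p - rho_f) * g * d^2 = 65 * 9.81 * 5.476e-09 = 3.4917714e-06
Denominator = 18 * mu = 18 * 0.001 = 0.018
v_s = 3.4917714e-06 / 0.018 = 1.93987e-04 m/s
Check: Re = rho_f * v_s * d / mu = 1000 * 1.93987e-04 * 7.4e-05 / 0.001 = 0.0144 < 1, so Stokes' law applies.

1.93987e-04 m/s


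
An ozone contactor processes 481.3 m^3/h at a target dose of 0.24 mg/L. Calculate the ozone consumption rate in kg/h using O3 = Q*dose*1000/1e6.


O3 demand (mg/h) = Q * dose * 1000 = 481.3 * 0.24 * 1000 = 115512 mg/h
Convert mg to kg: 115512 / 1e6 = 0.115512 kg/h

0.115512 kg/h


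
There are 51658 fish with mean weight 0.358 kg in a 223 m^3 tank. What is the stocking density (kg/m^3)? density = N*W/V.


Total biomass = 51658 fish * 0.358 kg = 18493.564 kg
Density = total biomass / volume = 18493.564 / 223 = 82.9308 kg/m^3

82.9308 kg/m^3


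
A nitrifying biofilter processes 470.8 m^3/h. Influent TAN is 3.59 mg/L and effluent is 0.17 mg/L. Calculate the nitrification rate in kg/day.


Concentration drop: TAN_in - TAN_out = 3.59 - 0.17 = 3.42 mg/L
Hourly TAN removed = Q * dTAN = 470.8 m^3/h * 3.42 mg/L = 1610.136 g/h  (m^3/h * mg/L = g/h)
Daily TAN removed = 1610.136 * 24 = 38643.264 g/day
Convert to kg/day: 38643.264 / 1000 = 38.643264 kg/day

38.643264 kg/day


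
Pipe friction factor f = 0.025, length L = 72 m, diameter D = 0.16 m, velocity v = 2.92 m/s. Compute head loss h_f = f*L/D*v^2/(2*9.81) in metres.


v^2 = 2.92^2 = 8.5264 m^2/s^2
L/D = 72/0.16 = 450
h_f = f*(L/D)*v^2/(2g) = 0.025 * 450 * 8.5264 / 19.62 = 4.88899 m

4.88899 m


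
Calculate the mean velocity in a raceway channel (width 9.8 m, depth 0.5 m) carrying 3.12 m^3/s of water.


Cross-sectional area = W * d = 9.8 * 0.5 = 4.9 m^2
Velocity = Q / A = 3.12 / 4.9 = 0.636735 m/s

0.636735 m/s


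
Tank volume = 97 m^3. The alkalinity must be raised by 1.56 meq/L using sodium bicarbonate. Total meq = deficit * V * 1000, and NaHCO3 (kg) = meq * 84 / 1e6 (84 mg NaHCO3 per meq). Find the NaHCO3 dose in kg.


Tank volume in L = 97 m^3 * 1000 = 97000 L
Total meq required = 1.56 meq/L * 97000 L = 151320 meq
NaHCO3 mass = 151320 meq * 84 mg/meq / 1e6 = 12.7109 kg

12.7109 kg


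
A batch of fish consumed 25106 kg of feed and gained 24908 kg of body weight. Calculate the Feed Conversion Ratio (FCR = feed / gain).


FCR = feed consumed / weight gained
FCR = 25106 kg / 24908 kg = 1.00795

1.00795


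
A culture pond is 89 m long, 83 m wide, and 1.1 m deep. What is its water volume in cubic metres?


Base area = L * W = 89 * 83 = 7387 m^2
Volume = area * depth = 7387 * 1.1 = 8125.7 m^3

8125.7 m^3


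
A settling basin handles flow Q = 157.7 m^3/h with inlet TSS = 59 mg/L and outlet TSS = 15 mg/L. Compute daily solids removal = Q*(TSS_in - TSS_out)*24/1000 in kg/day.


Concentration drop: TSS_in - TSS_out = 59 - 15 = 44 mg/L
Hourly solids removed = Q * dTSS = 157.7 m^3/h * 44 mg/L = 6938.8 g/h  (m^3/h * mg/L = g/h)
Daily solids removed = 6938.8 * 24 = 166531.2 g/day
Convert g to kg: 166531.2 / 1000 = 166.5312 kg/day

166.5312 kg/day


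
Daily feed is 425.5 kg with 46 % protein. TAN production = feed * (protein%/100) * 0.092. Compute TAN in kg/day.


Protein in feed = 425.5 * 46/100 = 195.73 kg/day
TAN = protein * 0.092 = 195.73 * 0.092 = 18.00716 kg/day

18.00716 kg/day


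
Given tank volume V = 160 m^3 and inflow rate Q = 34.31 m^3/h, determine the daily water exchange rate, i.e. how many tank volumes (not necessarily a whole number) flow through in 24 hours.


Daily flow volume = 34.31 m^3/h * 24 h = 823.44 m^3/day
Exchanges = daily flow / tank volume = 823.44 / 160 = 5.1465 exchanges/day

5.1465 exchanges/day


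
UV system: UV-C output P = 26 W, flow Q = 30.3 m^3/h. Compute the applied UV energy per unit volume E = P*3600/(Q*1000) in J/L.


Energy delivered per hour = 26 W * 3600 s = 93600 J/h
Volume treated per hour = 30.3 m^3/h * 1000 = 30300 L/h
dose = 93600 / 30300 = 3.08911 J/L

3.08911 J/L


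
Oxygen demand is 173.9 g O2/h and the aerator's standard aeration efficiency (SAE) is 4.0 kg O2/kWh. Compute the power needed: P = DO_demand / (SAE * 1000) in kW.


SAE in g O2/kWh = 4.0 * 1000 = 4000 g/kWh
P = DO_demand / SAE_g = 173.9 / 4000 = 0.043475 kW

0.043475 kW


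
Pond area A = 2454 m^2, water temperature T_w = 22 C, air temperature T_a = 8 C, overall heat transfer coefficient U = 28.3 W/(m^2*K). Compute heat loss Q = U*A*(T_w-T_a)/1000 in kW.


Temperature difference dT = 22 - 8 = 14 K
Heat loss (W) = U * A * dT = 28.3 * 2454 * 14 = 972274.8 W
Convert to kW: 972274.8 / 1000 = 972.2748 kW

972.2748 kW


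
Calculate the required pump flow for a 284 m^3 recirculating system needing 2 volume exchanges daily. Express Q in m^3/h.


Daily recirculation volume = 284 m^3 * 2 = 568 m^3/day
Flow rate Q = daily volume / 24 h = 568 / 24 = 23.6667 m^3/h

23.6667 m^3/h


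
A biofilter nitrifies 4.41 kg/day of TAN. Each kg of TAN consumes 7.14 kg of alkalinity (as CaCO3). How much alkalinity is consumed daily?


Alkalinity factor: 7.14 kg CaCO3 consumed per kg TAN nitrified
alk = 4.41 kg TAN * 7.14 = 31.4874 kg CaCO3/day

31.4874 kg CaCO3/day


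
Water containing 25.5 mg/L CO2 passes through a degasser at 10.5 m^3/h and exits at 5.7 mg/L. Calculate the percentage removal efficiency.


CO2_out / CO2_in = 5.7 / 25.5 = 0.22352941
Fraction remaining = 0.22352941
efficiency = (1 - 0.22352941) * 100 = 77.6471 %

77.6471 %


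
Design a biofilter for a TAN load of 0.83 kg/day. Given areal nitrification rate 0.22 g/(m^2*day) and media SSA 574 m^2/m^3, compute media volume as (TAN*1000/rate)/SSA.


A = 0.83*1000 / 0.22 = 3772.7273 m^2
V = 3772.7273 / 574 = 6.5727

6.5727 m^3


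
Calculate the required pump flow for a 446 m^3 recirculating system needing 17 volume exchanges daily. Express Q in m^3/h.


Daily recirculation volume = 446 m^3 * 17 = 7582 m^3/day
Flow rate Q = daily volume / 24 h = 7582 / 24 = 315.917 m^3/h

315.917 m^3/h


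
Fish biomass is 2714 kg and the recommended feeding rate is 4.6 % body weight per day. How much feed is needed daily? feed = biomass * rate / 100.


Feeding rate fraction = 4.6% / 100 = 0.046
Daily feed = 2714 kg * 0.046 = 124.844 kg/day

124.844 kg/day


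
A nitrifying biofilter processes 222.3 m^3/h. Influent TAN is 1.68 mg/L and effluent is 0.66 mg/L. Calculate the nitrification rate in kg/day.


Concentration drop: TAN_in - TAN_out = 1.68 - 0.66 = 1.02 mg/L
Hourly TAN removed = Q * dTAN = 222.3 m^3/h * 1.02 mg/L = 226.746 g/h  (m^3/h * mg/L = g/h)
Daily TAN removed = 226.746 * 24 = 5441.904 g/day
Convert to kg/day: 5441.904 / 1000 = 5.441904 kg/day

5.441904 kg/day


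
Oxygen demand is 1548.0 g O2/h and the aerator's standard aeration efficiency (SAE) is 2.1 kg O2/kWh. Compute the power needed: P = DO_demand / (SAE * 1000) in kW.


SAE in g O2/kWh = 2.1 * 1000 = 2100 g/kWh
P = DO_demand / SAE_g = 1548.0 / 2100 = 0.737143 kW

0.737143 kW


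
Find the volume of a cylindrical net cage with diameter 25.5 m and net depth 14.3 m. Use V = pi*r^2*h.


r = d/2 = 25.5/2 = 12.75 m
Base area = pi*r^2 = pi*12.75^2 = 510.70516 m^2
Volume = 510.70516 * 14.3 = 7303.08 m^3

7303.08 m^3


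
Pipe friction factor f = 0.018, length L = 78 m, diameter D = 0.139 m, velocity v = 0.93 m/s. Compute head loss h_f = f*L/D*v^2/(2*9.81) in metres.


v^2 = 0.93^2 = 0.8649 m^2/s^2
L/D = 78/0.139 = 561.15108
h_f = f*(L/D)*v^2/(2g) = 0.018 * 561.15108 * 0.8649 / 19.62 = 0.445266 m

0.445266 m


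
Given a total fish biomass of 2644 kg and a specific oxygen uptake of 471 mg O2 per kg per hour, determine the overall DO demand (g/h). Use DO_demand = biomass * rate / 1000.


Total O2 consumption (mg/h) = 2644 kg * 471 mg/(kg*h) = 1245324 mg/h
Convert to g/h: 1245324 / 1000 = 1245.324 g/h

1245.324 g/h


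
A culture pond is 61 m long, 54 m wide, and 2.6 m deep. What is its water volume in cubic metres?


Base area = L * W = 61 * 54 = 3294 m^2
Volume = area * depth = 3294 * 2.6 = 8564.4 m^3

8564.4 m^3


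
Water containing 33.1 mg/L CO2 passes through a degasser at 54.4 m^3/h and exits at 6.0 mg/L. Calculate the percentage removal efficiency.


CO2_out / CO2_in = 6.0 / 33.1 = 0.18126888
Fraction remaining = 0.18126888
efficiency = (1 - 0.18126888) * 100 = 81.8731 %

81.8731 %


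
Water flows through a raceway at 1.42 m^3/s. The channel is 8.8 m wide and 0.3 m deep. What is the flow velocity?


Cross-sectional area = W * d = 8.8 * 0.3 = 2.64 m^2
Velocity = Q / A = 1.42 / 2.64 = 0.537879 m/s

0.537879 m/s


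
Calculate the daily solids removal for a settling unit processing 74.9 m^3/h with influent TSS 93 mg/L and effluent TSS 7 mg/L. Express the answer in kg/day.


Concentration drop: TSS_in - TSS_out = 93 - 7 = 86 mg/L
Hourly solids removed = Q * dTSS = 74.9 m^3/h * 86 mg/L = 6441.4 g/h  (m^3/h * mg/L = g/h)
Daily solids removed = 6441.4 * 24 = 154593.6 g/day
Convert g to kg: 154593.6 / 1000 = 154.5936 kg/day

154.5936 kg/day


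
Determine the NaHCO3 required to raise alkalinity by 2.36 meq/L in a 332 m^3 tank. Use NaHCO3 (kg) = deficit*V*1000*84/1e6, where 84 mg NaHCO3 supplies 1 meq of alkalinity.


Tank volume in L = 332 m^3 * 1000 = 332000 L
Total meq required = 2.36 meq/L * 332000 L = 783520 meq
NaHCO3 mass = 783520 meq * 84 mg/meq / 1e6 = 65.8157 kg

65.8157 kg


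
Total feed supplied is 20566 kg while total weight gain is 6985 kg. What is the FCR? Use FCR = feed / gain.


FCR = feed consumed / weight gained
FCR = 20566 kg / 6985 kg = 2.94431

2.94431


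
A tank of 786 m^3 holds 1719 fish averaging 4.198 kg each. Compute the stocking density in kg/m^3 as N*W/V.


Total biomass = 1719 fish * 4.198 kg = 7216.362 kg
Density = total biomass / volume = 7216.362 / 786 = 9.18112 kg/m^3

9.18112 kg/m^3


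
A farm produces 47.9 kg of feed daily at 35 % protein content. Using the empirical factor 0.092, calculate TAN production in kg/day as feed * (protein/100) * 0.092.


Protein in feed = 47.9 * 35/100 = 16.765 kg/day
TAN = protein * 0.092 = 16.765 * 0.092 = 1.54238 kg/day

1.54238 kg/day


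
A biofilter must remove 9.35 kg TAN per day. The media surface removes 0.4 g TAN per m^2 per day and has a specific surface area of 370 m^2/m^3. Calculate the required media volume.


A = 9.35*1000 / 0.4 = 23375 m^2
V = 23375 / 370 = 63.1757

63.1757 m^3


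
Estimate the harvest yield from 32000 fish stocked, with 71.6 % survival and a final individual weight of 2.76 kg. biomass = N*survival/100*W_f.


Survivors = 32000 * 71.6/100 = 22912 fish
Harvest biomass = survivors * W_f = 22912 * 2.76 = 63237.12 kg

63237.12 kg


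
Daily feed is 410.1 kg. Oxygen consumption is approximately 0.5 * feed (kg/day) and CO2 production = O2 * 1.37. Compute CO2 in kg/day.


O2 = 410.1 * 0.5 = 205.05
CO2 = 205.05 * 1.37 = 280.9185

280.9185 kg/day


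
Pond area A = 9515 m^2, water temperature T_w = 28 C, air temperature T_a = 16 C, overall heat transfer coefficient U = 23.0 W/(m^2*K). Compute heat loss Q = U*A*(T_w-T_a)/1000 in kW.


Temperature difference dT = 28 - 16 = 12 K
Heat loss (W) = U * A * dT = 23.0 * 9515 * 12 = 2626140 W
Convert to kW: 2626140 / 1000 = 2626.14 kW

2626.14 kW


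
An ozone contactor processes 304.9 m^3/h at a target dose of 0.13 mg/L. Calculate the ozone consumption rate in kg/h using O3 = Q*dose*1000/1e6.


O3 demand (mg/h) = Q * dose * 1000 = 304.9 * 0.13 * 1000 = 39637 mg/h
Convert mg to kg: 39637 / 1e6 = 0.039637 kg/h

0.039637 kg/h


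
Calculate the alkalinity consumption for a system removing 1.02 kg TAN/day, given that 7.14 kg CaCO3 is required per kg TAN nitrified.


Alkalinity factor: 7.14 kg CaCO3 consumed per kg TAN nitrified
alk = 1.02 kg TAN * 7.14 = 7.2828 kg CaCO3/day

7.2828 kg CaCO3/day


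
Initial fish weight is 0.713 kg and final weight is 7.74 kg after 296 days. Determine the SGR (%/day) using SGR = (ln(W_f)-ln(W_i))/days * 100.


ln(W_f) = ln(7.74) = 2.0464017
ln(W_i) = ln(0.713) = -0.33827386
ln(W_f) - ln(W_i) = 2.0464017 - -0.33827386 = 2.3846756
SGR = 2.3846756 / 296 * 100 = 0.805634 %/day

0.805634 %/day


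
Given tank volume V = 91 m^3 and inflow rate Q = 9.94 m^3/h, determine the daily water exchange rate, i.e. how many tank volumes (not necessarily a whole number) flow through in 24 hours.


Daily flow volume = 9.94 m^3/h * 24 h = 238.56 m^3/day
Exchanges = daily flow / tank volume = 238.56 / 91 = 2.62154 exchanges/day

2.62154 exchanges/day


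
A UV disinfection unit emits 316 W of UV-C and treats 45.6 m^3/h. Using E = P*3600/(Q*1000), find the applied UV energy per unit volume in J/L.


Energy delivered per hour = 316 W * 3600 s = 1137600 J/h
Volume treated per hour = 45.6 m^3/h * 1000 = 45600 L/h
dose = 1137600 / 45600 = 24.9474 J/L

24.9474 J/L


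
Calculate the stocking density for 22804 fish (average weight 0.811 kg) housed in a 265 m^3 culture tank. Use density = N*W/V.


Total biomass = 22804 fish * 0.811 kg = 18494.044 kg
Density = total biomass / volume = 18494.044 / 265 = 69.7888 kg/m^3

69.7888 kg/m^3


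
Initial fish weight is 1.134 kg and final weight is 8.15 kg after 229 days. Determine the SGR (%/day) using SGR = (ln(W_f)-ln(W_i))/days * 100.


ln(W_f) = ln(8.15) = 2.0980179
ln(W_i) = ln(1.134) = 0.12575121
ln(W_f) - ln(W_i) = 2.0980179 - 0.12575121 = 1.9722667
SGR = 1.9722667 / 229 * 100 = 0.861252 %/day

0.861252 %/day


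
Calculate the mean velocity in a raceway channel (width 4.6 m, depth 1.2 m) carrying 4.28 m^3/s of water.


Cross-sectional area = W * d = 4.6 * 1.2 = 5.52 m^2
Velocity = Q / A = 4.28 / 5.52 = 0.775362 m/s

0.775362 m/s


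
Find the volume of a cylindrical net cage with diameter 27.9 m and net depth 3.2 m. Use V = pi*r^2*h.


r = d/2 = 27.9/2 = 13.95 m
Base area = pi*r^2 = pi*13.95^2 = 611.36178 m^2
Volume = 611.36178 * 3.2 = 1956.36 m^3

1956.36 m^3


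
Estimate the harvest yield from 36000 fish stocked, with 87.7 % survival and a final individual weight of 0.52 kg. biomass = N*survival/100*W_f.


Survivors = 36000 * 87.7/100 = 31572 fish
Harvest biomass = survivors * W_f = 31572 * 0.52 = 16417.44 kg

16417.44 kg


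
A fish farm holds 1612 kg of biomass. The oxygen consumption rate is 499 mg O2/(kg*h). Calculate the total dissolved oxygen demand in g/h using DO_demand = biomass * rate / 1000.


Total O2 consumption (mg/h) = 1612 kg * 499 mg/(kg*h) = 804388 mg/h
Convert to g/h: 804388 / 1000 = 804.388 g/h

804.388 g/h


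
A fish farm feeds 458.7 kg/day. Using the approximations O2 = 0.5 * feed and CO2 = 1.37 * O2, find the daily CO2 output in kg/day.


O2 = 458.7 * 0.5 = 229.35
CO2 = 229.35 * 1.37 = 314.2095

314.2095 kg/day


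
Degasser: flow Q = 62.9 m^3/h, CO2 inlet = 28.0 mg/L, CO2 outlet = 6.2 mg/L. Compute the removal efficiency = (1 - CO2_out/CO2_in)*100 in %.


CO2_out / CO2_in = 6.2 / 28.0 = 0.22142857
Fraction remaining = 0.22142857
efficiency = (1 - 0.22142857) * 100 = 77.8571 %

77.8571 %


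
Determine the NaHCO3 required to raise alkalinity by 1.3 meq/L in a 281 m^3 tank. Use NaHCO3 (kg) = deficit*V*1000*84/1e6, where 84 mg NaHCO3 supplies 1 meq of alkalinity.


Tank volume in L = 281 m^3 * 1000 = 281000 L
Total meq required = 1.3 meq/L * 281000 L = 365300 meq
NaHCO3 mass = 365300 meq * 84 mg/meq / 1e6 = 30.6852 kg

30.6852 kg


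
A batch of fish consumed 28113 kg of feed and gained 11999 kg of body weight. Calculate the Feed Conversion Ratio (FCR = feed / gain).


FCR = feed consumed / weight gained
FCR = 28113 kg / 11999 kg = 2.34295

2.34295


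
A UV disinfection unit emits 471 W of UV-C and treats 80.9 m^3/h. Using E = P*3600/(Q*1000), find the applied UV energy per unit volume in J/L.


Energy delivered per hour = 471 W * 3600 s = 1695600 J/h
Volume treated per hour = 80.9 m^3/h * 1000 = 80900 L/h
dose = 1695600 / 80900 = 20.9592 J/L

20.9592 J/L


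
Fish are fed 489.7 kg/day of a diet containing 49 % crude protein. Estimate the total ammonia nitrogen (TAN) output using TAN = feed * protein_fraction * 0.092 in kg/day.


Protein in feed = 489.7 * 49/100 = 239.953 kg/day
TAN = protein * 0.092 = 239.953 * 0.092 = 22.075676 kg/day

22.075676 kg/day


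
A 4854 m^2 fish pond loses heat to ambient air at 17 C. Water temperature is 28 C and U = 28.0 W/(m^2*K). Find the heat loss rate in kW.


Temperature difference dT = 28 - 17 = 11 K
Heat loss (W) = U * A * dT = 28.0 * 4854 * 11 = 1495032 W
Convert to kW: 1495032 / 1000 = 1495.032 kW

1495.032 kW


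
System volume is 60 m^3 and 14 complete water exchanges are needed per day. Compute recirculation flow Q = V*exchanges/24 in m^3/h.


Daily recirculation volume = 60 m^3 * 14 = 840 m^3/day
Flow rate Q = daily volume / 24 h = 840 / 24 = 35 m^3/h

35 m^3/h


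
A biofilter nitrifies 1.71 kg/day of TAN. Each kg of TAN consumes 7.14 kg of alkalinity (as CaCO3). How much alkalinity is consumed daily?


Alkalinity factor: 7.14 kg CaCO3 consumed per kg TAN nitrified
alk = 1.71 kg TAN * 7.14 = 12.2094 kg CaCO3/day

12.2094 kg CaCO3/day


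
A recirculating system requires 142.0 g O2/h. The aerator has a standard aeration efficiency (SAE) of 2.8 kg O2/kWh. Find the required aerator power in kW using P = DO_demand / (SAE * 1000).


SAE in g O2/kWh = 2.8 * 1000 = 2800 g/kWh
P = DO_demand / SAE_g = 142.0 / 2800 = 0.0507143 kW

0.0507143 kW


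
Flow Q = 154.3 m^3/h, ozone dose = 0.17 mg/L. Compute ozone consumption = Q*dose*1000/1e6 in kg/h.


O3 demand (mg/h) = Q * dose * 1000 = 154.3 * 0.17 * 1000 = 26231 mg/h
Convert mg to kg: 26231 / 1e6 = 0.026231 kg/h

0.026231 kg/h


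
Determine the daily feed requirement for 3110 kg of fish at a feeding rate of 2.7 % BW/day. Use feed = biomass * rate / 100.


Feeding rate fraction = 2.7% / 100 = 0.027
Daily feed = 3110 kg * 0.027 = 83.97 kg/day

83.97 kg/day


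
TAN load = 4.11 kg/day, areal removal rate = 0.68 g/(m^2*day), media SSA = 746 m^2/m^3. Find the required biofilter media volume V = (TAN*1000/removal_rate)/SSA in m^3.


A = 4.11*1000 / 0.68 = 6044.1176 m^2
V = 6044.1176 / 746 = 8.10203

8.10203 m^3


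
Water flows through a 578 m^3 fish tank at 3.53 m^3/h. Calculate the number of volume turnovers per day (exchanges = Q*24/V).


Daily flow volume = 3.53 m^3/h * 24 h = 84.72 m^3/day
Exchanges = daily flow / tank volume = 84.72 / 578 = 0.146574 exchanges/day

0.146574 exchanges/day


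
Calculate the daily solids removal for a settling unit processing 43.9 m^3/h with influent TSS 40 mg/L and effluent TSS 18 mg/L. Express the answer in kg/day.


Concentration drop: TSS_in - TSS_out = 40 - 18 = 22 mg/L
Hourly solids removed = Q * dTSS = 43.9 m^3/h * 22 mg/L = 965.8 g/h  (m^3/h * mg/L = g/h)
Daily solids removed = 965.8 * 24 = 23179.2 g/day
Convert g to kg: 23179.2 / 1000 = 23.1792 kg/day

23.1792 kg/day


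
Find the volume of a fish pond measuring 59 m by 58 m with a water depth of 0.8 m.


Base area = L * W = 59 * 58 = 3422 m^2
Volume = area * depth = 3422 * 0.8 = 2737.6 m^3

2737.6 m^3


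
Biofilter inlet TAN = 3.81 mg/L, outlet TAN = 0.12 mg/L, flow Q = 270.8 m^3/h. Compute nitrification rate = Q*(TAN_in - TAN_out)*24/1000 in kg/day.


Concentration drop: TAN_in - TAN_out = 3.81 - 0.12 = 3.69 mg/L
Hourly TAN removed = Q * dTAN = 270.8 m^3/h * 3.69 mg/L = 999.252 g/h  (m^3/h * mg/L = g/h)
Daily TAN removed = 999.252 * 24 = 23982.048 g/day
Convert to kg/day: 23982.048 / 1000 = 23.982048 kg/day

23.982048 kg/day


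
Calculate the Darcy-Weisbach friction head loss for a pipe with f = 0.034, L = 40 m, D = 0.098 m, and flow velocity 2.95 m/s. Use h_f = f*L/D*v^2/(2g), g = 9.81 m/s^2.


v^2 = 2.95^2 = 8.7025 m^2/s^2
L/D = 40/0.098 = 408.16327
h_f = f*(L/D)*v^2/(2g) = 0.034 * 408.16327 * 8.7025 / 19.62 = 6.15542 m

6.15542 m


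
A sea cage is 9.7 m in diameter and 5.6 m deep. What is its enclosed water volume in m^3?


r = d/2 = 9.7/2 = 4.85 m
Base area = pi*r^2 = pi*4.85^2 = 73.898113 m^2
Volume = 73.898113 * 5.6 = 413.829 m^3

413.829 m^3


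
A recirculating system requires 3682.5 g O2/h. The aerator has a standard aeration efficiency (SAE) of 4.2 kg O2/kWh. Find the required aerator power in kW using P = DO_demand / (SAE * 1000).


SAE in g O2/kWh = 4.2 * 1000 = 4200 g/kWh
P = DO_demand / SAE_g = 3682.5 / 4200 = 0.876786 kW

0.876786 kW


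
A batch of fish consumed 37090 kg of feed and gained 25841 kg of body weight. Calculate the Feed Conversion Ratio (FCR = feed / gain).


FCR = feed consumed / weight gained
FCR = 37090 kg / 25841 kg = 1.43532

1.43532


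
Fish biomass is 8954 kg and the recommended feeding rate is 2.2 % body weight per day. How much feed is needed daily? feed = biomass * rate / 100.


Feeding rate fraction = 2.2% / 100 = 0.022
Daily feed = 8954 kg * 0.022 = 196.988 kg/day

196.988 kg/day


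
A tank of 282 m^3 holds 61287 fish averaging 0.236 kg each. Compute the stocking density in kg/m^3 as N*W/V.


Total biomass = 61287 fish * 0.236 kg = 14463.732 kg
Density = total biomass / volume = 14463.732 / 282 = 51.2898 kg/m^3

51.2898 kg/m^3


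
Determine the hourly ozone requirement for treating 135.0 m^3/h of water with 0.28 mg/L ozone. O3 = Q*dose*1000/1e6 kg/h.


O3 demand (mg/h) = Q * dose * 1000 = 135.0 * 0.28 * 1000 = 37800 mg/h
Convert mg to kg: 37800 / 1e6 = 0.0378 kg/h

0.0378 kg/h


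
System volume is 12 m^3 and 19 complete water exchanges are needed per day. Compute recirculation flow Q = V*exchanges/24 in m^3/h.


Daily recirculation volume = 12 m^3 * 19 = 228 m^3/day
Flow rate Q = daily volume / 24 h = 228 / 24 = 9.5 m^3/h

9.5 m^3/h


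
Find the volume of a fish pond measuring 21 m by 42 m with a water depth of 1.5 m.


Base area = L * W = 21 * 42 = 882 m^2
Volume = area * depth = 882 * 1.5 = 1323 m^3

1323 m^3


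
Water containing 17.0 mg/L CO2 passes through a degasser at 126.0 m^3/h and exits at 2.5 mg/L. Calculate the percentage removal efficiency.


CO2_out / CO2_in = 2.5 / 17.0 = 0.14705882
Fraction remaining = 0.14705882
efficiency = (1 - 0.14705882) * 100 = 85.2941 %

85.2941 %


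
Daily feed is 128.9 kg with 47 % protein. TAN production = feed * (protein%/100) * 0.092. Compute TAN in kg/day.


Protein in feed = 128.9 * 47/100 = 60.583 kg/day
TAN = protein * 0.092 = 60.583 * 0.092 = 5.573636 kg/day

5.573636 kg/day


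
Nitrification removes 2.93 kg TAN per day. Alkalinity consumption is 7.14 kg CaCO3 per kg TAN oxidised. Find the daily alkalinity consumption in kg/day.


Alkalinity factor: 7.14 kg CaCO3 consumed per kg TAN nitrified
alk = 2.93 kg TAN * 7.14 = 20.9202 kg CaCO3/day

20.9202 kg CaCO3/day


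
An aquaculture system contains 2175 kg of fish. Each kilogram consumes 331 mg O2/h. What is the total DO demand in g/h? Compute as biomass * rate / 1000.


Total O2 consumption (mg/h) = 2175 kg * 331 mg/(kg*h) = 719925 mg/h
Convert to g/h: 719925 / 1000 = 719.925 g/h

719.925 g/h


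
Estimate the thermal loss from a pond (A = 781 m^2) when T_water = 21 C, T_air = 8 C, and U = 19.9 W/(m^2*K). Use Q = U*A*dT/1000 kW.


Temperature difference dT = 21 - 8 = 13 K
Heat loss (W) = U * A * dT = 19.9 * 781 * 13 = 202044.7 W
Convert to kW: 202044.7 / 1000 = 202.0447 kW

202.0447 kW


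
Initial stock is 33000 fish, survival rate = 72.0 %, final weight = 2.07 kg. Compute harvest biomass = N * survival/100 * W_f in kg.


Survivors = 33000 * 72.0/100 = 23760 fish
Harvest biomass = survivors * W_f = 23760 * 2.07 = 49183.2 kg

49183.2 kg


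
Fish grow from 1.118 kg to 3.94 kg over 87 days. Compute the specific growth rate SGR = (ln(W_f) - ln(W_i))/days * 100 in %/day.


ln(W_f) = ln(3.94) = 1.3711807
ln(W_i) = ln(1.118) = 0.11154137
ln(W_f) - ln(W_i) = 1.3711807 - 0.11154137 = 1.2596393
SGR = 1.2596393 / 87 * 100 = 1.44786 %/day

1.44786 %/day


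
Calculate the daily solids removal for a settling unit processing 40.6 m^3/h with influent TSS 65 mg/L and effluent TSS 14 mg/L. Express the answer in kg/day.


Concentration drop: TSS_in - TSS_out = 65 - 14 = 51 mg/L
Hourly solids removed = Q * dTSS = 40.6 m^3/h * 51 mg/L = 2070.6 g/h  (m^3/h * mg/L = g/h)
Daily solids removed = 2070.6 * 24 = 49694.4 g/day
Convert g to kg: 49694.4 / 1000 = 49.6944 kg/day

49.6944 kg/day


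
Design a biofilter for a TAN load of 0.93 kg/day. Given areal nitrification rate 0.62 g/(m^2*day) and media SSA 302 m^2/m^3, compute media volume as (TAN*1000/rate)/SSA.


A = 0.93*1000 / 0.62 = 1500 m^2
V = 1500 / 302 = 4.96689

4.96689 m^3


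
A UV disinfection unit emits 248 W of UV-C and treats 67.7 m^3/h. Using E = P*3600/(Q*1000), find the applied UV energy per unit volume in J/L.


Energy delivered per hour = 248 W * 3600 s = 892800 J/h
Volume treated per hour = 67.7 m^3/h * 1000 = 67700 L/h
dose = 892800 / 67700 = 13.1876 J/L

13.1876 J/L


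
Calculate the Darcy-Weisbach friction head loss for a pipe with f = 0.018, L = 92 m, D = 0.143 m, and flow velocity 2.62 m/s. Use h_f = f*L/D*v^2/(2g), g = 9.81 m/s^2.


v^2 = 2.62^2 = 6.8644 m^2/s^2
L/D = 92/0.143 = 643.35664
h_f = f*(L/D)*v^2/(2g) = 0.018 * 643.35664 * 6.8644 / 19.62 = 4.05161 m

4.05161 m


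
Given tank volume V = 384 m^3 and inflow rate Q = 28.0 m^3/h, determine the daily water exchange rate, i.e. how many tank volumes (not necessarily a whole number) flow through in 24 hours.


Daily flow volume = 28.0 m^3/h * 24 h = 672 m^3/day
Exchanges = daily flow / tank volume = 672 / 384 = 1.75 exchanges/day

1.75 exchanges/day


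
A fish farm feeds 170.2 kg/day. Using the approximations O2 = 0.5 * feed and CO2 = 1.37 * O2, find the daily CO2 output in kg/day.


O2 = 170.2 * 0.5 = 85.1
CO2 = 85.1 * 1.37 = 116.587

116.587 kg/day


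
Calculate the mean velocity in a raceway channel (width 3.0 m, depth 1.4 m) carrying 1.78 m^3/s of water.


Cross-sectional area = W * d = 3.0 * 1.4 = 4.2 m^2
Velocity = Q / A = 1.78 / 4.2 = 0.42381 m/s

0.42381 m/s


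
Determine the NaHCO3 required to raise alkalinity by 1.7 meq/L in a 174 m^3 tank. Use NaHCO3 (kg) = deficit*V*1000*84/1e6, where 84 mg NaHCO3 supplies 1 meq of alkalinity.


Tank volume in L = 174 m^3 * 1000 = 174000 L
Total meq required = 1.7 meq/L * 174000 L = 295800 meq
NaHCO3 mass = 295800 meq * 84 mg/meq / 1e6 = 24.8472 kg

24.8472 kg


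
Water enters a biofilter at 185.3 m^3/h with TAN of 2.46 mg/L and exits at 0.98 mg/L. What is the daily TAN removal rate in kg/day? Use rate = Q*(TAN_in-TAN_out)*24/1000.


Concentration drop: TAN_in - TAN_out = 2.46 - 0.98 = 1.48 mg/L
Hourly TAN removed = Q * dTAN = 185.3 m^3/h * 1.48 mg/L = 274.244 g/h  (m^3/h * mg/L = g/h)
Daily TAN removed = 274.244 * 24 = 6581.856 g/day
Convert to kg/day: 6581.856 / 1000 = 6.581856 kg/day

6.581856 kg/day
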